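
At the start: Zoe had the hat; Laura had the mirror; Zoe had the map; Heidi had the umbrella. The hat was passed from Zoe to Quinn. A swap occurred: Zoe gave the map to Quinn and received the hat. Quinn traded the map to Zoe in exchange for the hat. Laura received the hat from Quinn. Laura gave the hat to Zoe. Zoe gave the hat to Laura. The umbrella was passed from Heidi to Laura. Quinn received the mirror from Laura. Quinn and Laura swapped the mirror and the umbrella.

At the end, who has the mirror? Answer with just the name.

Tracking all object holders:
Start: hat:Zoe, mirror:Laura, map:Zoe, umbrella:Heidi
Event 1 (give hat: Zoe -> Quinn). State: hat:Quinn, mirror:Laura, map:Zoe, umbrella:Heidi
Event 2 (swap map<->hat: now map:Quinn, hat:Zoe). State: hat:Zoe, mirror:Laura, map:Quinn, umbrella:Heidi
Event 3 (swap map<->hat: now map:Zoe, hat:Quinn). State: hat:Quinn, mirror:Laura, map:Zoe, umbrella:Heidi
Event 4 (give hat: Quinn -> Laura). State: hat:Laura, mirror:Laura, map:Zoe, umbrella:Heidi
Event 5 (give hat: Laura -> Zoe). State: hat:Zoe, mirror:Laura, map:Zoe, umbrella:Heidi
Event 6 (give hat: Zoe -> Laura). State: hat:Laura, mirror:Laura, map:Zoe, umbrella:Heidi
Event 7 (give umbrella: Heidi -> Laura). State: hat:Laura, mirror:Laura, map:Zoe, umbrella:Laura
Event 8 (give mirror: Laura -> Quinn). State: hat:Laura, mirror:Quinn, map:Zoe, umbrella:Laura
Event 9 (swap mirror<->umbrella: now mirror:Laura, umbrella:Quinn). State: hat:Laura, mirror:Laura, map:Zoe, umbrella:Quinn

Final state: hat:Laura, mirror:Laura, map:Zoe, umbrella:Quinn
The mirror is held by Laura.

Answer: Laura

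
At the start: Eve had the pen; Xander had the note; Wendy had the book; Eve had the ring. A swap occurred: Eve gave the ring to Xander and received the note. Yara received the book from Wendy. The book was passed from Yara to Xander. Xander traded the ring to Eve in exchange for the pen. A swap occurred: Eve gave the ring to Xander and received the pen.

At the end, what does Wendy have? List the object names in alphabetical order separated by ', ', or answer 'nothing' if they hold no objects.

Tracking all object holders:
Start: pen:Eve, note:Xander, book:Wendy, ring:Eve
Event 1 (swap ring<->note: now ring:Xander, note:Eve). State: pen:Eve, note:Eve, book:Wendy, ring:Xander
Event 2 (give book: Wendy -> Yara). State: pen:Eve, note:Eve, book:Yara, ring:Xander
Event 3 (give book: Yara -> Xander). State: pen:Eve, note:Eve, book:Xander, ring:Xander
Event 4 (swap ring<->pen: now ring:Eve, pen:Xander). State: pen:Xander, note:Eve, book:Xander, ring:Eve
Event 5 (swap ring<->pen: now ring:Xander, pen:Eve). State: pen:Eve, note:Eve, book:Xander, ring:Xander

Final state: pen:Eve, note:Eve, book:Xander, ring:Xander
Wendy holds: (nothing).

Answer: nothing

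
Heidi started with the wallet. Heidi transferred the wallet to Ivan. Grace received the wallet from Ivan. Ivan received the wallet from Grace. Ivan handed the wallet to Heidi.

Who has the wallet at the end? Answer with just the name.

Answer: Heidi

Derivation:
Tracking the wallet through each event:
Start: Heidi has the wallet.
After event 1: Ivan has the wallet.
After event 2: Grace has the wallet.
After event 3: Ivan has the wallet.
After event 4: Heidi has the wallet.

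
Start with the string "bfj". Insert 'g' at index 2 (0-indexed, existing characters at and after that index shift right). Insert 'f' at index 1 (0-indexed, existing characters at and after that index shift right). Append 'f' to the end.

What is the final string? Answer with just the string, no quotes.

Applying each edit step by step:
Start: "bfj"
Op 1 (insert 'g' at idx 2): "bfj" -> "bfgj"
Op 2 (insert 'f' at idx 1): "bfgj" -> "bffgj"
Op 3 (append 'f'): "bffgj" -> "bffgjf"

Answer: bffgjf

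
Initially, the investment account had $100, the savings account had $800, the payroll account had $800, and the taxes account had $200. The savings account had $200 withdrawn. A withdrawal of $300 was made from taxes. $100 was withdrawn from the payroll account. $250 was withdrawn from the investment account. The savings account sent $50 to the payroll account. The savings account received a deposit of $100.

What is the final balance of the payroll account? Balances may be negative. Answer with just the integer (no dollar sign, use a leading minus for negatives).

Answer: 750

Derivation:
Tracking account balances step by step:
Start: investment=100, savings=800, payroll=800, taxes=200
Event 1 (withdraw 200 from savings): savings: 800 - 200 = 600. Balances: investment=100, savings=600, payroll=800, taxes=200
Event 2 (withdraw 300 from taxes): taxes: 200 - 300 = -100. Balances: investment=100, savings=600, payroll=800, taxes=-100
Event 3 (withdraw 100 from payroll): payroll: 800 - 100 = 700. Balances: investment=100, savings=600, payroll=700, taxes=-100
Event 4 (withdraw 250 from investment): investment: 100 - 250 = -150. Balances: investment=-150, savings=600, payroll=700, taxes=-100
Event 5 (transfer 50 savings -> payroll): savings: 600 - 50 = 550, payroll: 700 + 50 = 750. Balances: investment=-150, savings=550, payroll=750, taxes=-100
Event 6 (deposit 100 to savings): savings: 550 + 100 = 650. Balances: investment=-150, savings=650, payroll=750, taxes=-100

Final balance of payroll: 750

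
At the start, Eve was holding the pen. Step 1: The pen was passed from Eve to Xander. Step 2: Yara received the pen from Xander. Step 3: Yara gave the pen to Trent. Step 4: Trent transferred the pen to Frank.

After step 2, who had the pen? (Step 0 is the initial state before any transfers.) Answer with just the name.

Answer: Yara

Derivation:
Tracking the pen holder through step 2:
After step 0 (start): Eve
After step 1: Xander
After step 2: Yara

At step 2, the holder is Yara.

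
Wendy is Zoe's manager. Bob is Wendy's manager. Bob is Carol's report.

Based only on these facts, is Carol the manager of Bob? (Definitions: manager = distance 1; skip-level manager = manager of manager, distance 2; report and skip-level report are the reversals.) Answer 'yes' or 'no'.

Reconstructing the manager chain from the given facts:
  Carol -> Bob -> Wendy -> Zoe
(each arrow means 'manager of the next')
Positions in the chain (0 = top):
  position of Carol: 0
  position of Bob: 1
  position of Wendy: 2
  position of Zoe: 3

Carol is at position 0, Bob is at position 1; signed distance (j - i) = 1.
'manager' requires j - i = 1. Actual distance is 1, so the relation HOLDS.

Answer: yes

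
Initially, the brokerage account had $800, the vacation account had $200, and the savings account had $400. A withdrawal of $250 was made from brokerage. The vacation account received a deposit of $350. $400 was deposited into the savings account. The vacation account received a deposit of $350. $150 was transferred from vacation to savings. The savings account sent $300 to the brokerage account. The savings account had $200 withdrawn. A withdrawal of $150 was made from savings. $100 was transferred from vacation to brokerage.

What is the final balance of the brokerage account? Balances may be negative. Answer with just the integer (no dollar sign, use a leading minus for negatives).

Tracking account balances step by step:
Start: brokerage=800, vacation=200, savings=400
Event 1 (withdraw 250 from brokerage): brokerage: 800 - 250 = 550. Balances: brokerage=550, vacation=200, savings=400
Event 2 (deposit 350 to vacation): vacation: 200 + 350 = 550. Balances: brokerage=550, vacation=550, savings=400
Event 3 (deposit 400 to savings): savings: 400 + 400 = 800. Balances: brokerage=550, vacation=550, savings=800
Event 4 (deposit 350 to vacation): vacation: 550 + 350 = 900. Balances: brokerage=550, vacation=900, savings=800
Event 5 (transfer 150 vacation -> savings): vacation: 900 - 150 = 750, savings: 800 + 150 = 950. Balances: brokerage=550, vacation=750, savings=950
Event 6 (transfer 300 savings -> brokerage): savings: 950 - 300 = 650, brokerage: 550 + 300 = 850. Balances: brokerage=850, vacation=750, savings=650
Event 7 (withdraw 200 from savings): savings: 650 - 200 = 450. Balances: brokerage=850, vacation=750, savings=450
Event 8 (withdraw 150 from savings): savings: 450 - 150 = 300. Balances: brokerage=850, vacation=750, savings=300
Event 9 (transfer 100 vacation -> brokerage): vacation: 750 - 100 = 650, brokerage: 850 + 100 = 950. Balances: brokerage=950, vacation=650, savings=300

Final balance of brokerage: 950

Answer: 950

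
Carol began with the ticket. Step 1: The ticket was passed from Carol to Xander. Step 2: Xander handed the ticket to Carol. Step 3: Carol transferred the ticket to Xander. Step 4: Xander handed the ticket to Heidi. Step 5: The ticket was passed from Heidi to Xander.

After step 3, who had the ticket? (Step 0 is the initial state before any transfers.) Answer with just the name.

Answer: Xander

Derivation:
Tracking the ticket holder through step 3:
After step 0 (start): Carol
After step 1: Xander
After step 2: Carol
After step 3: Xander

At step 3, the holder is Xander.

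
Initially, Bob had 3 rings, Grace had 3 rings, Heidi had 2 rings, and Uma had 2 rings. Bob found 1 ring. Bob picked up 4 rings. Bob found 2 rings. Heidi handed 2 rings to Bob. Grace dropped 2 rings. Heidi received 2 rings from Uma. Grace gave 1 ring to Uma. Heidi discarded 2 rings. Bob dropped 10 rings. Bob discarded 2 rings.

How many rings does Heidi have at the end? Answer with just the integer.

Tracking counts step by step:
Start: Bob=3, Grace=3, Heidi=2, Uma=2
Event 1 (Bob +1): Bob: 3 -> 4. State: Bob=4, Grace=3, Heidi=2, Uma=2
Event 2 (Bob +4): Bob: 4 -> 8. State: Bob=8, Grace=3, Heidi=2, Uma=2
Event 3 (Bob +2): Bob: 8 -> 10. State: Bob=10, Grace=3, Heidi=2, Uma=2
Event 4 (Heidi -> Bob, 2): Heidi: 2 -> 0, Bob: 10 -> 12. State: Bob=12, Grace=3, Heidi=0, Uma=2
Event 5 (Grace -2): Grace: 3 -> 1. State: Bob=12, Grace=1, Heidi=0, Uma=2
Event 6 (Uma -> Heidi, 2): Uma: 2 -> 0, Heidi: 0 -> 2. State: Bob=12, Grace=1, Heidi=2, Uma=0
Event 7 (Grace -> Uma, 1): Grace: 1 -> 0, Uma: 0 -> 1. State: Bob=12, Grace=0, Heidi=2, Uma=1
Event 8 (Heidi -2): Heidi: 2 -> 0. State: Bob=12, Grace=0, Heidi=0, Uma=1
Event 9 (Bob -10): Bob: 12 -> 2. State: Bob=2, Grace=0, Heidi=0, Uma=1
Event 10 (Bob -2): Bob: 2 -> 0. State: Bob=0, Grace=0, Heidi=0, Uma=1

Heidi's final count: 0

Answer: 0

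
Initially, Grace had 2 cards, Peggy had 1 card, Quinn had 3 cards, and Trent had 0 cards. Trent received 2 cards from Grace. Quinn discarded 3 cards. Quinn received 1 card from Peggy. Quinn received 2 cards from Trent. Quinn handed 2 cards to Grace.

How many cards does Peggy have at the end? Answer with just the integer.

Answer: 0

Derivation:
Tracking counts step by step:
Start: Grace=2, Peggy=1, Quinn=3, Trent=0
Event 1 (Grace -> Trent, 2): Grace: 2 -> 0, Trent: 0 -> 2. State: Grace=0, Peggy=1, Quinn=3, Trent=2
Event 2 (Quinn -3): Quinn: 3 -> 0. State: Grace=0, Peggy=1, Quinn=0, Trent=2
Event 3 (Peggy -> Quinn, 1): Peggy: 1 -> 0, Quinn: 0 -> 1. State: Grace=0, Peggy=0, Quinn=1, Trent=2
Event 4 (Trent -> Quinn, 2): Trent: 2 -> 0, Quinn: 1 -> 3. State: Grace=0, Peggy=0, Quinn=3, Trent=0
Event 5 (Quinn -> Grace, 2): Quinn: 3 -> 1, Grace: 0 -> 2. State: Grace=2, Peggy=0, Quinn=1, Trent=0

Peggy's final count: 0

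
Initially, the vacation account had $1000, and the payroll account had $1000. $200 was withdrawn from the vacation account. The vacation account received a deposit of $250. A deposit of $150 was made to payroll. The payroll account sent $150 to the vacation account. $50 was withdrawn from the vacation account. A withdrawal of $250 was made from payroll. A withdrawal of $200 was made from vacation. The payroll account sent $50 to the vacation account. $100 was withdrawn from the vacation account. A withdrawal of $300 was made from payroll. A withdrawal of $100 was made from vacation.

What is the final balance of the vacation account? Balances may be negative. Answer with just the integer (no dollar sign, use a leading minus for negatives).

Tracking account balances step by step:
Start: vacation=1000, payroll=1000
Event 1 (withdraw 200 from vacation): vacation: 1000 - 200 = 800. Balances: vacation=800, payroll=1000
Event 2 (deposit 250 to vacation): vacation: 800 + 250 = 1050. Balances: vacation=1050, payroll=1000
Event 3 (deposit 150 to payroll): payroll: 1000 + 150 = 1150. Balances: vacation=1050, payroll=1150
Event 4 (transfer 150 payroll -> vacation): payroll: 1150 - 150 = 1000, vacation: 1050 + 150 = 1200. Balances: vacation=1200, payroll=1000
Event 5 (withdraw 50 from vacation): vacation: 1200 - 50 = 1150. Balances: vacation=1150, payroll=1000
Event 6 (withdraw 250 from payroll): payroll: 1000 - 250 = 750. Balances: vacation=1150, payroll=750
Event 7 (withdraw 200 from vacation): vacation: 1150 - 200 = 950. Balances: vacation=950, payroll=750
Event 8 (transfer 50 payroll -> vacation): payroll: 750 - 50 = 700, vacation: 950 + 50 = 1000. Balances: vacation=1000, payroll=700
Event 9 (withdraw 100 from vacation): vacation: 1000 - 100 = 900. Balances: vacation=900, payroll=700
Event 10 (withdraw 300 from payroll): payroll: 700 - 300 = 400. Balances: vacation=900, payroll=400
Event 11 (withdraw 100 from vacation): vacation: 900 - 100 = 800. Balances: vacation=800, payroll=400

Final balance of vacation: 800

Answer: 800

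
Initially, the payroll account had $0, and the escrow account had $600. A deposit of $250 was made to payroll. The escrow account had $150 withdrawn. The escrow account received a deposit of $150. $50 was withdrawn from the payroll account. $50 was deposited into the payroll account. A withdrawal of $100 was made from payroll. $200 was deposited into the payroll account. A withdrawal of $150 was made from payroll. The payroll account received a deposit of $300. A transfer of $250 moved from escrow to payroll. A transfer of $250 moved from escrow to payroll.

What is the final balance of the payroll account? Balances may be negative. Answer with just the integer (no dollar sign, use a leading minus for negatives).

Tracking account balances step by step:
Start: payroll=0, escrow=600
Event 1 (deposit 250 to payroll): payroll: 0 + 250 = 250. Balances: payroll=250, escrow=600
Event 2 (withdraw 150 from escrow): escrow: 600 - 150 = 450. Balances: payroll=250, escrow=450
Event 3 (deposit 150 to escrow): escrow: 450 + 150 = 600. Balances: payroll=250, escrow=600
Event 4 (withdraw 50 from payroll): payroll: 250 - 50 = 200. Balances: payroll=200, escrow=600
Event 5 (deposit 50 to payroll): payroll: 200 + 50 = 250. Balances: payroll=250, escrow=600
Event 6 (withdraw 100 from payroll): payroll: 250 - 100 = 150. Balances: payroll=150, escrow=600
Event 7 (deposit 200 to payroll): payroll: 150 + 200 = 350. Balances: payroll=350, escrow=600
Event 8 (withdraw 150 from payroll): payroll: 350 - 150 = 200. Balances: payroll=200, escrow=600
Event 9 (deposit 300 to payroll): payroll: 200 + 300 = 500. Balances: payroll=500, escrow=600
Event 10 (transfer 250 escrow -> payroll): escrow: 600 - 250 = 350, payroll: 500 + 250 = 750. Balances: payroll=750, escrow=350
Event 11 (transfer 250 escrow -> payroll): escrow: 350 - 250 = 100, payroll: 750 + 250 = 1000. Balances: payroll=1000, escrow=100

Final balance of payroll: 1000

Answer: 1000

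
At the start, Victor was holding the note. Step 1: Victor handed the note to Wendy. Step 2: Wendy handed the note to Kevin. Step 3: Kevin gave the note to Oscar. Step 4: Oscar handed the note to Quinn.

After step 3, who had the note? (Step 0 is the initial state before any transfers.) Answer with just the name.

Answer: Oscar

Derivation:
Tracking the note holder through step 3:
After step 0 (start): Victor
After step 1: Wendy
After step 2: Kevin
After step 3: Oscar

At step 3, the holder is Oscar.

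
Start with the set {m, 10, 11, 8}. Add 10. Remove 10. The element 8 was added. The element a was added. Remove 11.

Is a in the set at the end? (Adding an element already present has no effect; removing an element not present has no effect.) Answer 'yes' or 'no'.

Answer: yes

Derivation:
Tracking the set through each operation:
Start: {10, 11, 8, m}
Event 1 (add 10): already present, no change. Set: {10, 11, 8, m}
Event 2 (remove 10): removed. Set: {11, 8, m}
Event 3 (add 8): already present, no change. Set: {11, 8, m}
Event 4 (add a): added. Set: {11, 8, a, m}
Event 5 (remove 11): removed. Set: {8, a, m}

Final set: {8, a, m} (size 3)
a is in the final set.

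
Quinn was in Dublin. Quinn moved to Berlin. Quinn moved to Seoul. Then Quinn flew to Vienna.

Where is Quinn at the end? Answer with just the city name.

Tracking Quinn's location:
Start: Quinn is in Dublin.
After move 1: Dublin -> Berlin. Quinn is in Berlin.
After move 2: Berlin -> Seoul. Quinn is in Seoul.
After move 3: Seoul -> Vienna. Quinn is in Vienna.

Answer: Vienna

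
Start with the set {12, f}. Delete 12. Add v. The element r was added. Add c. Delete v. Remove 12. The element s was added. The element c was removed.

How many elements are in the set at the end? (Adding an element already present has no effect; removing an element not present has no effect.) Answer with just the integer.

Answer: 3

Derivation:
Tracking the set through each operation:
Start: {12, f}
Event 1 (remove 12): removed. Set: {f}
Event 2 (add v): added. Set: {f, v}
Event 3 (add r): added. Set: {f, r, v}
Event 4 (add c): added. Set: {c, f, r, v}
Event 5 (remove v): removed. Set: {c, f, r}
Event 6 (remove 12): not present, no change. Set: {c, f, r}
Event 7 (add s): added. Set: {c, f, r, s}
Event 8 (remove c): removed. Set: {f, r, s}

Final set: {f, r, s} (size 3)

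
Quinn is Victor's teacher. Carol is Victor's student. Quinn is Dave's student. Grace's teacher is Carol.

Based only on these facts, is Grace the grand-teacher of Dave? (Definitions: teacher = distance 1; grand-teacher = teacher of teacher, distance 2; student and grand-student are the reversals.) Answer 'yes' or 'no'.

Answer: no

Derivation:
Reconstructing the teacher chain from the given facts:
  Dave -> Quinn -> Victor -> Carol -> Grace
(each arrow means 'teacher of the next')
Positions in the chain (0 = top):
  position of Dave: 0
  position of Quinn: 1
  position of Victor: 2
  position of Carol: 3
  position of Grace: 4

Grace is at position 4, Dave is at position 0; signed distance (j - i) = -4.
'grand-teacher' requires j - i = 2. Actual distance is -4, so the relation does NOT hold.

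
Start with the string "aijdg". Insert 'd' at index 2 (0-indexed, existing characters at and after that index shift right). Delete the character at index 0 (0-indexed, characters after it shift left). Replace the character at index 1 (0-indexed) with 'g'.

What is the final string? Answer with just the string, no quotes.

Answer: igjdg

Derivation:
Applying each edit step by step:
Start: "aijdg"
Op 1 (insert 'd' at idx 2): "aijdg" -> "aidjdg"
Op 2 (delete idx 0 = 'a'): "aidjdg" -> "idjdg"
Op 3 (replace idx 1: 'd' -> 'g'): "idjdg" -> "igjdg"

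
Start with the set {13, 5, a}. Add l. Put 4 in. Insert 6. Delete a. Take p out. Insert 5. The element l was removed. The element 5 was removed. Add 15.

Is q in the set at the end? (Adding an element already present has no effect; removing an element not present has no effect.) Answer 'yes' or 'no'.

Answer: no

Derivation:
Tracking the set through each operation:
Start: {13, 5, a}
Event 1 (add l): added. Set: {13, 5, a, l}
Event 2 (add 4): added. Set: {13, 4, 5, a, l}
Event 3 (add 6): added. Set: {13, 4, 5, 6, a, l}
Event 4 (remove a): removed. Set: {13, 4, 5, 6, l}
Event 5 (remove p): not present, no change. Set: {13, 4, 5, 6, l}
Event 6 (add 5): already present, no change. Set: {13, 4, 5, 6, l}
Event 7 (remove l): removed. Set: {13, 4, 5, 6}
Event 8 (remove 5): removed. Set: {13, 4, 6}
Event 9 (add 15): added. Set: {13, 15, 4, 6}

Final set: {13, 15, 4, 6} (size 4)
q is NOT in the final set.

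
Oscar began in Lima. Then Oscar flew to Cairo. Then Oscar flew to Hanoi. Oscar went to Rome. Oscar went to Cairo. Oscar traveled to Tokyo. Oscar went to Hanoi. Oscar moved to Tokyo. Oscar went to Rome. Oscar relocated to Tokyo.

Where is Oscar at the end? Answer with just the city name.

Tracking Oscar's location:
Start: Oscar is in Lima.
After move 1: Lima -> Cairo. Oscar is in Cairo.
After move 2: Cairo -> Hanoi. Oscar is in Hanoi.
After move 3: Hanoi -> Rome. Oscar is in Rome.
After move 4: Rome -> Cairo. Oscar is in Cairo.
After move 5: Cairo -> Tokyo. Oscar is in Tokyo.
After move 6: Tokyo -> Hanoi. Oscar is in Hanoi.
After move 7: Hanoi -> Tokyo. Oscar is in Tokyo.
After move 8: Tokyo -> Rome. Oscar is in Rome.
After move 9: Rome -> Tokyo. Oscar is in Tokyo.

Answer: Tokyo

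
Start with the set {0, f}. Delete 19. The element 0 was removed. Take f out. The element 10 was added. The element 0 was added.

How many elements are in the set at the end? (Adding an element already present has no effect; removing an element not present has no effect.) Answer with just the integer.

Answer: 2

Derivation:
Tracking the set through each operation:
Start: {0, f}
Event 1 (remove 19): not present, no change. Set: {0, f}
Event 2 (remove 0): removed. Set: {f}
Event 3 (remove f): removed. Set: {}
Event 4 (add 10): added. Set: {10}
Event 5 (add 0): added. Set: {0, 10}

Final set: {0, 10} (size 2)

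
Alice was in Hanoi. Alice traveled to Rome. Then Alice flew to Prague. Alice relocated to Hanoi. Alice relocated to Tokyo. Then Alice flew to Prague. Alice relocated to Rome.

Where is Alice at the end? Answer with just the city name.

Answer: Rome

Derivation:
Tracking Alice's location:
Start: Alice is in Hanoi.
After move 1: Hanoi -> Rome. Alice is in Rome.
After move 2: Rome -> Prague. Alice is in Prague.
After move 3: Prague -> Hanoi. Alice is in Hanoi.
After move 4: Hanoi -> Tokyo. Alice is in Tokyo.
After move 5: Tokyo -> Prague. Alice is in Prague.
After move 6: Prague -> Rome. Alice is in Rome.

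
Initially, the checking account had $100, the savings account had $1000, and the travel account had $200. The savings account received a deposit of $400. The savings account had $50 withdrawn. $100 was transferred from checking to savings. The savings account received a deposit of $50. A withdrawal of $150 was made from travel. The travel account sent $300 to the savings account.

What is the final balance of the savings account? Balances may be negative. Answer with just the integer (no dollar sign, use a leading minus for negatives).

Tracking account balances step by step:
Start: checking=100, savings=1000, travel=200
Event 1 (deposit 400 to savings): savings: 1000 + 400 = 1400. Balances: checking=100, savings=1400, travel=200
Event 2 (withdraw 50 from savings): savings: 1400 - 50 = 1350. Balances: checking=100, savings=1350, travel=200
Event 3 (transfer 100 checking -> savings): checking: 100 - 100 = 0, savings: 1350 + 100 = 1450. Balances: checking=0, savings=1450, travel=200
Event 4 (deposit 50 to savings): savings: 1450 + 50 = 1500. Balances: checking=0, savings=1500, travel=200
Event 5 (withdraw 150 from travel): travel: 200 - 150 = 50. Balances: checking=0, savings=1500, travel=50
Event 6 (transfer 300 travel -> savings): travel: 50 - 300 = -250, savings: 1500 + 300 = 1800. Balances: checking=0, savings=1800, travel=-250

Final balance of savings: 1800

Answer: 1800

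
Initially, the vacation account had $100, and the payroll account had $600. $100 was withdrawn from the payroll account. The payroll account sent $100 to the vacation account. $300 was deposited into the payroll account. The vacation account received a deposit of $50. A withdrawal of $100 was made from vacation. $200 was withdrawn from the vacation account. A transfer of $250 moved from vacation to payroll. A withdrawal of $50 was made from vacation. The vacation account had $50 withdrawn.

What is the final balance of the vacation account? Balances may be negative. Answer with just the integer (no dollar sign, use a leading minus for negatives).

Tracking account balances step by step:
Start: vacation=100, payroll=600
Event 1 (withdraw 100 from payroll): payroll: 600 - 100 = 500. Balances: vacation=100, payroll=500
Event 2 (transfer 100 payroll -> vacation): payroll: 500 - 100 = 400, vacation: 100 + 100 = 200. Balances: vacation=200, payroll=400
Event 3 (deposit 300 to payroll): payroll: 400 + 300 = 700. Balances: vacation=200, payroll=700
Event 4 (deposit 50 to vacation): vacation: 200 + 50 = 250. Balances: vacation=250, payroll=700
Event 5 (withdraw 100 from vacation): vacation: 250 - 100 = 150. Balances: vacation=150, payroll=700
Event 6 (withdraw 200 from vacation): vacation: 150 - 200 = -50. Balances: vacation=-50, payroll=700
Event 7 (transfer 250 vacation -> payroll): vacation: -50 - 250 = -300, payroll: 700 + 250 = 950. Balances: vacation=-300, payroll=950
Event 8 (withdraw 50 from vacation): vacation: -300 - 50 = -350. Balances: vacation=-350, payroll=950
Event 9 (withdraw 50 from vacation): vacation: -350 - 50 = -400. Balances: vacation=-400, payroll=950

Final balance of vacation: -400

Answer: -400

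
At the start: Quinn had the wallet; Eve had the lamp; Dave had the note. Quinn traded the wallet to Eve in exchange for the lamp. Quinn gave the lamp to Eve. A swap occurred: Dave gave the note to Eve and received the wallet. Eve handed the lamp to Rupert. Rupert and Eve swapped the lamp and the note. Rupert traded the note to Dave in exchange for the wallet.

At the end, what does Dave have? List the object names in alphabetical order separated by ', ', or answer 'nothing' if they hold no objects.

Tracking all object holders:
Start: wallet:Quinn, lamp:Eve, note:Dave
Event 1 (swap wallet<->lamp: now wallet:Eve, lamp:Quinn). State: wallet:Eve, lamp:Quinn, note:Dave
Event 2 (give lamp: Quinn -> Eve). State: wallet:Eve, lamp:Eve, note:Dave
Event 3 (swap note<->wallet: now note:Eve, wallet:Dave). State: wallet:Dave, lamp:Eve, note:Eve
Event 4 (give lamp: Eve -> Rupert). State: wallet:Dave, lamp:Rupert, note:Eve
Event 5 (swap lamp<->note: now lamp:Eve, note:Rupert). State: wallet:Dave, lamp:Eve, note:Rupert
Event 6 (swap note<->wallet: now note:Dave, wallet:Rupert). State: wallet:Rupert, lamp:Eve, note:Dave

Final state: wallet:Rupert, lamp:Eve, note:Dave
Dave holds: note.

Answer: note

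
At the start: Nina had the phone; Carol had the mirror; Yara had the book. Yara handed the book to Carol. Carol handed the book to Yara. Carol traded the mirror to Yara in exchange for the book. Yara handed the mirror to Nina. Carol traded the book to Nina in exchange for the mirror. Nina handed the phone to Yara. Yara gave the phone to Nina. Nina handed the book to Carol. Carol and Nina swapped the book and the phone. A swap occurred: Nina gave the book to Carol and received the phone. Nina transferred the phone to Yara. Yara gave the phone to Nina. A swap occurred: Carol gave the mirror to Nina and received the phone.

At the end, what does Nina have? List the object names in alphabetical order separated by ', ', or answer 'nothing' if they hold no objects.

Tracking all object holders:
Start: phone:Nina, mirror:Carol, book:Yara
Event 1 (give book: Yara -> Carol). State: phone:Nina, mirror:Carol, book:Carol
Event 2 (give book: Carol -> Yara). State: phone:Nina, mirror:Carol, book:Yara
Event 3 (swap mirror<->book: now mirror:Yara, book:Carol). State: phone:Nina, mirror:Yara, book:Carol
Event 4 (give mirror: Yara -> Nina). State: phone:Nina, mirror:Nina, book:Carol
Event 5 (swap book<->mirror: now book:Nina, mirror:Carol). State: phone:Nina, mirror:Carol, book:Nina
Event 6 (give phone: Nina -> Yara). State: phone:Yara, mirror:Carol, book:Nina
Event 7 (give phone: Yara -> Nina). State: phone:Nina, mirror:Carol, book:Nina
Event 8 (give book: Nina -> Carol). State: phone:Nina, mirror:Carol, book:Carol
Event 9 (swap book<->phone: now book:Nina, phone:Carol). State: phone:Carol, mirror:Carol, book:Nina
Event 10 (swap book<->phone: now book:Carol, phone:Nina). State: phone:Nina, mirror:Carol, book:Carol
Event 11 (give phone: Nina -> Yara). State: phone:Yara, mirror:Carol, book:Carol
Event 12 (give phone: Yara -> Nina). State: phone:Nina, mirror:Carol, book:Carol
Event 13 (swap mirror<->phone: now mirror:Nina, phone:Carol). State: phone:Carol, mirror:Nina, book:Carol

Final state: phone:Carol, mirror:Nina, book:Carol
Nina holds: mirror.

Answer: mirror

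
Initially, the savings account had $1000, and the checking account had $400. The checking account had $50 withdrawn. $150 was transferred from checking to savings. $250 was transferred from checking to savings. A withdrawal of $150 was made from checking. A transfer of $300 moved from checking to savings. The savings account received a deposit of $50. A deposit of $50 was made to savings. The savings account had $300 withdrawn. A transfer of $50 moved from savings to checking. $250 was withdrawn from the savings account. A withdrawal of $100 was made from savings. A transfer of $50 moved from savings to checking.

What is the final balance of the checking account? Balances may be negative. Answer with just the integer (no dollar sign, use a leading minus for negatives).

Tracking account balances step by step:
Start: savings=1000, checking=400
Event 1 (withdraw 50 from checking): checking: 400 - 50 = 350. Balances: savings=1000, checking=350
Event 2 (transfer 150 checking -> savings): checking: 350 - 150 = 200, savings: 1000 + 150 = 1150. Balances: savings=1150, checking=200
Event 3 (transfer 250 checking -> savings): checking: 200 - 250 = -50, savings: 1150 + 250 = 1400. Balances: savings=1400, checking=-50
Event 4 (withdraw 150 from checking): checking: -50 - 150 = -200. Balances: savings=1400, checking=-200
Event 5 (transfer 300 checking -> savings): checking: -200 - 300 = -500, savings: 1400 + 300 = 1700. Balances: savings=1700, checking=-500
Event 6 (deposit 50 to savings): savings: 1700 + 50 = 1750. Balances: savings=1750, checking=-500
Event 7 (deposit 50 to savings): savings: 1750 + 50 = 1800. Balances: savings=1800, checking=-500
Event 8 (withdraw 300 from savings): savings: 1800 - 300 = 1500. Balances: savings=1500, checking=-500
Event 9 (transfer 50 savings -> checking): savings: 1500 - 50 = 1450, checking: -500 + 50 = -450. Balances: savings=1450, checking=-450
Event 10 (withdraw 250 from savings): savings: 1450 - 250 = 1200. Balances: savings=1200, checking=-450
Event 11 (withdraw 100 from savings): savings: 1200 - 100 = 1100. Balances: savings=1100, checking=-450
Event 12 (transfer 50 savings -> checking): savings: 1100 - 50 = 1050, checking: -450 + 50 = -400. Balances: savings=1050, checking=-400

Final balance of checking: -400

Answer: -400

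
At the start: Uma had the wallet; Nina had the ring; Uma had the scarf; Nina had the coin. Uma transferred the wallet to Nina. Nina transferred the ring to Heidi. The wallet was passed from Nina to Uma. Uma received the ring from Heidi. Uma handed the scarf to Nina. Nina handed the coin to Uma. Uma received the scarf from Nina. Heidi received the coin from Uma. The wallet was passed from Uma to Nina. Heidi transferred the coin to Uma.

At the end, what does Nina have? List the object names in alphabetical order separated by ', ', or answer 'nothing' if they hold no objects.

Answer: wallet

Derivation:
Tracking all object holders:
Start: wallet:Uma, ring:Nina, scarf:Uma, coin:Nina
Event 1 (give wallet: Uma -> Nina). State: wallet:Nina, ring:Nina, scarf:Uma, coin:Nina
Event 2 (give ring: Nina -> Heidi). State: wallet:Nina, ring:Heidi, scarf:Uma, coin:Nina
Event 3 (give wallet: Nina -> Uma). State: wallet:Uma, ring:Heidi, scarf:Uma, coin:Nina
Event 4 (give ring: Heidi -> Uma). State: wallet:Uma, ring:Uma, scarf:Uma, coin:Nina
Event 5 (give scarf: Uma -> Nina). State: wallet:Uma, ring:Uma, scarf:Nina, coin:Nina
Event 6 (give coin: Nina -> Uma). State: wallet:Uma, ring:Uma, scarf:Nina, coin:Uma
Event 7 (give scarf: Nina -> Uma). State: wallet:Uma, ring:Uma, scarf:Uma, coin:Uma
Event 8 (give coin: Uma -> Heidi). State: wallet:Uma, ring:Uma, scarf:Uma, coin:Heidi
Event 9 (give wallet: Uma -> Nina). State: wallet:Nina, ring:Uma, scarf:Uma, coin:Heidi
Event 10 (give coin: Heidi -> Uma). State: wallet:Nina, ring:Uma, scarf:Uma, coin:Uma

Final state: wallet:Nina, ring:Uma, scarf:Uma, coin:Uma
Nina holds: wallet.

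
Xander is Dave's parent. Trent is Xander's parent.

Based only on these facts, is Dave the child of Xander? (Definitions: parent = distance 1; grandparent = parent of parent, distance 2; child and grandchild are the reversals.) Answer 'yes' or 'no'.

Reconstructing the parent chain from the given facts:
  Trent -> Xander -> Dave
(each arrow means 'parent of the next')
Positions in the chain (0 = top):
  position of Trent: 0
  position of Xander: 1
  position of Dave: 2

Dave is at position 2, Xander is at position 1; signed distance (j - i) = -1.
'child' requires j - i = -1. Actual distance is -1, so the relation HOLDS.

Answer: yes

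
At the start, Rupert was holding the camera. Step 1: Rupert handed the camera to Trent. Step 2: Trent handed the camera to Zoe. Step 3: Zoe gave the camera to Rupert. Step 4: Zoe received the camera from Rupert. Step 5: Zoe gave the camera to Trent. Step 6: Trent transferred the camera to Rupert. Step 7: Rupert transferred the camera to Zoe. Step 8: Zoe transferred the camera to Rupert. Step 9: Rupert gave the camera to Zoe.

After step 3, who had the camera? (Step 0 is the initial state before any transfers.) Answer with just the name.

Tracking the camera holder through step 3:
After step 0 (start): Rupert
After step 1: Trent
After step 2: Zoe
After step 3: Rupert

At step 3, the holder is Rupert.

Answer: Rupert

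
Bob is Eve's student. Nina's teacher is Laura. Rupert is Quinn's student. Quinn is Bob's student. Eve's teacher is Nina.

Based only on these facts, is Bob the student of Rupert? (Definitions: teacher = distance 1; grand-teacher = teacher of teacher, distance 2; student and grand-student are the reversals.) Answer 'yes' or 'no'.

Answer: no

Derivation:
Reconstructing the teacher chain from the given facts:
  Laura -> Nina -> Eve -> Bob -> Quinn -> Rupert
(each arrow means 'teacher of the next')
Positions in the chain (0 = top):
  position of Laura: 0
  position of Nina: 1
  position of Eve: 2
  position of Bob: 3
  position of Quinn: 4
  position of Rupert: 5

Bob is at position 3, Rupert is at position 5; signed distance (j - i) = 2.
'student' requires j - i = -1. Actual distance is 2, so the relation does NOT hold.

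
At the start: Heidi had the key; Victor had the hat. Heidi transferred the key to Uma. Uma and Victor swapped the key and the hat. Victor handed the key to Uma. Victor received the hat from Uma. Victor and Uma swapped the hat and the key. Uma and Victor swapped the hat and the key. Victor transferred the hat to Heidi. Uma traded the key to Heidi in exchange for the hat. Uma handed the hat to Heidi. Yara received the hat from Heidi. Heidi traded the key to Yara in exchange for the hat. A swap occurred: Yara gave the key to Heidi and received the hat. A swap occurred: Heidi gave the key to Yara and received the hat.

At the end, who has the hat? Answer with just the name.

Tracking all object holders:
Start: key:Heidi, hat:Victor
Event 1 (give key: Heidi -> Uma). State: key:Uma, hat:Victor
Event 2 (swap key<->hat: now key:Victor, hat:Uma). State: key:Victor, hat:Uma
Event 3 (give key: Victor -> Uma). State: key:Uma, hat:Uma
Event 4 (give hat: Uma -> Victor). State: key:Uma, hat:Victor
Event 5 (swap hat<->key: now hat:Uma, key:Victor). State: key:Victor, hat:Uma
Event 6 (swap hat<->key: now hat:Victor, key:Uma). State: key:Uma, hat:Victor
Event 7 (give hat: Victor -> Heidi). State: key:Uma, hat:Heidi
Event 8 (swap key<->hat: now key:Heidi, hat:Uma). State: key:Heidi, hat:Uma
Event 9 (give hat: Uma -> Heidi). State: key:Heidi, hat:Heidi
Event 10 (give hat: Heidi -> Yara). State: key:Heidi, hat:Yara
Event 11 (swap key<->hat: now key:Yara, hat:Heidi). State: key:Yara, hat:Heidi
Event 12 (swap key<->hat: now key:Heidi, hat:Yara). State: key:Heidi, hat:Yara
Event 13 (swap key<->hat: now key:Yara, hat:Heidi). State: key:Yara, hat:Heidi

Final state: key:Yara, hat:Heidi
The hat is held by Heidi.

Answer: Heidi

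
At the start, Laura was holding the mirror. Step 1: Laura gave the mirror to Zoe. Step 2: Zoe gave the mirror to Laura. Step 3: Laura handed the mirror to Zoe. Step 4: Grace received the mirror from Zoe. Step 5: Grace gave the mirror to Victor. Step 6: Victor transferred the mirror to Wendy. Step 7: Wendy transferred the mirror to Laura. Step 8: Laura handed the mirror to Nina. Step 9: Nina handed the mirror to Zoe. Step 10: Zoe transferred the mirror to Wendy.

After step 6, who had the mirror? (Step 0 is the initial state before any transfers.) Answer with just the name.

Tracking the mirror holder through step 6:
After step 0 (start): Laura
After step 1: Zoe
After step 2: Laura
After step 3: Zoe
After step 4: Grace
After step 5: Victor
After step 6: Wendy

At step 6, the holder is Wendy.

Answer: Wendy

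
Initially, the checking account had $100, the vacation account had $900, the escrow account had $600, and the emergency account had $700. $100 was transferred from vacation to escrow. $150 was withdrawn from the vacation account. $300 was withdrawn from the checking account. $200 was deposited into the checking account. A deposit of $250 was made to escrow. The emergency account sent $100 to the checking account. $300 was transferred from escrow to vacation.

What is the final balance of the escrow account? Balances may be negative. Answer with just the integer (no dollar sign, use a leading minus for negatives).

Answer: 650

Derivation:
Tracking account balances step by step:
Start: checking=100, vacation=900, escrow=600, emergency=700
Event 1 (transfer 100 vacation -> escrow): vacation: 900 - 100 = 800, escrow: 600 + 100 = 700. Balances: checking=100, vacation=800, escrow=700, emergency=700
Event 2 (withdraw 150 from vacation): vacation: 800 - 150 = 650. Balances: checking=100, vacation=650, escrow=700, emergency=700
Event 3 (withdraw 300 from checking): checking: 100 - 300 = -200. Balances: checking=-200, vacation=650, escrow=700, emergency=700
Event 4 (deposit 200 to checking): checking: -200 + 200 = 0. Balances: checking=0, vacation=650, escrow=700, emergency=700
Event 5 (deposit 250 to escrow): escrow: 700 + 250 = 950. Balances: checking=0, vacation=650, escrow=950, emergency=700
Event 6 (transfer 100 emergency -> checking): emergency: 700 - 100 = 600, checking: 0 + 100 = 100. Balances: checking=100, vacation=650, escrow=950, emergency=600
Event 7 (transfer 300 escrow -> vacation): escrow: 950 - 300 = 650, vacation: 650 + 300 = 950. Balances: checking=100, vacation=950, escrow=650, emergency=600

Final balance of escrow: 650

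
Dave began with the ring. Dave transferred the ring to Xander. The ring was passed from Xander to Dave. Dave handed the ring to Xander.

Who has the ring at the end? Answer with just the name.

Tracking the ring through each event:
Start: Dave has the ring.
After event 1: Xander has the ring.
After event 2: Dave has the ring.
After event 3: Xander has the ring.

Answer: Xander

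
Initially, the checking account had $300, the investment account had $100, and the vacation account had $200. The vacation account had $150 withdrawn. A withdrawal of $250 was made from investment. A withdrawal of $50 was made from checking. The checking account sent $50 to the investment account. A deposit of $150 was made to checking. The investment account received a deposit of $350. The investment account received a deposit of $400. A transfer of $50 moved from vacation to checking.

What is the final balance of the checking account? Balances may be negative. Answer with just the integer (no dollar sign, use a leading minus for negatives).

Answer: 400

Derivation:
Tracking account balances step by step:
Start: checking=300, investment=100, vacation=200
Event 1 (withdraw 150 from vacation): vacation: 200 - 150 = 50. Balances: checking=300, investment=100, vacation=50
Event 2 (withdraw 250 from investment): investment: 100 - 250 = -150. Balances: checking=300, investment=-150, vacation=50
Event 3 (withdraw 50 from checking): checking: 300 - 50 = 250. Balances: checking=250, investment=-150, vacation=50
Event 4 (transfer 50 checking -> investment): checking: 250 - 50 = 200, investment: -150 + 50 = -100. Balances: checking=200, investment=-100, vacation=50
Event 5 (deposit 150 to checking): checking: 200 + 150 = 350. Balances: checking=350, investment=-100, vacation=50
Event 6 (deposit 350 to investment): investment: -100 + 350 = 250. Balances: checking=350, investment=250, vacation=50
Event 7 (deposit 400 to investment): investment: 250 + 400 = 650. Balances: checking=350, investment=650, vacation=50
Event 8 (transfer 50 vacation -> checking): vacation: 50 - 50 = 0, checking: 350 + 50 = 400. Balances: checking=400, investment=650, vacation=0

Final balance of checking: 400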